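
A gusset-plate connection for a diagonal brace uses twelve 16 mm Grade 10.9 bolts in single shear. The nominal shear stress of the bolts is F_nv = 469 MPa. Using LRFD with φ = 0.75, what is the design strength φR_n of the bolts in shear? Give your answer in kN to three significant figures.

A_b = π × 16² / 4 = 201.1 mm².
R_n = F_nv · A_b · n · n_s = 469 × 201.1 × 12 × 1 / 1000 = 1132 kN.
Design strength φR_n = 0.75 × 1132 = 849 kN.

849 kN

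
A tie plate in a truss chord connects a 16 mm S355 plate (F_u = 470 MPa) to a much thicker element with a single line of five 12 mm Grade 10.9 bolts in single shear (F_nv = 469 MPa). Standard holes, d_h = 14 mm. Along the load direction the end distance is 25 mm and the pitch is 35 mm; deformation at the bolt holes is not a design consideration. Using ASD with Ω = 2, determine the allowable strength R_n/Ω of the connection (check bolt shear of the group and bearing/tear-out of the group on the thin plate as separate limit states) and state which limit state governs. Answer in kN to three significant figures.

133 kN (bolt shear governs)

Bolt shear: A_b = π·12²/4 = 113.1 mm²; R_n = 469 × 113.1 × 5 × 1 / 1000 = 265.2 kN → 265.2 / 2 = 133 kN.
Bearing (1.5 l_c t F_u ≤ 3.0 d t F_u): upper limit = 3.0·12·16·470 / 1000 = 270.7 kN.
  Edge l_c = 25 − 14/2 = 18 → r_n = 203 kN; interior l_c = 35 − 14 = 21 → r_n = 236.9 kN.
  R_n,bearing = 1·203 + 4·236.9 = 1151 kN → 1151 / 2 = 575 kN.
Bolt shear governs: 133 kN.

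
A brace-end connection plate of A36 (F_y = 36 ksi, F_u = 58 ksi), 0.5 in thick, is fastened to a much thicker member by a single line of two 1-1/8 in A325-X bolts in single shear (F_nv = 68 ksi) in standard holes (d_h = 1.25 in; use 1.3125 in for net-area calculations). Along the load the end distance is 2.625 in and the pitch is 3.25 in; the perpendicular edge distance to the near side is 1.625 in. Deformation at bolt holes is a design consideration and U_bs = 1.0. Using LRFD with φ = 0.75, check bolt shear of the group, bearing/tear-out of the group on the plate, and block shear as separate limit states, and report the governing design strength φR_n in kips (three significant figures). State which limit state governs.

Bolt shear: A_b = π·1.125²/4 = 0.994 in²; R_n = 68 × 0.994 × 2 × 1 = 135.2 kips → 0.75 × 135.2 = 101 kips.
Bearing: edge l_c = 2, r_n = 69.6 kips; interior l_c = 2, r_n = 69.6 kips; R_n = 69.6 + 1·69.6 = 139.2 kips → 104 kips.
Block shear: A_gv = 2.938, A_nv = 1.953, A_nt = 0.4844 in²; R_n = min(0.6F_uA_nv, 0.6F_yA_gv) + U_bs·F_u·A_nt = 91.54 kips → 68.7 kips.
Block shear governs: 68.7 kips.

68.7 kips (block shear governs)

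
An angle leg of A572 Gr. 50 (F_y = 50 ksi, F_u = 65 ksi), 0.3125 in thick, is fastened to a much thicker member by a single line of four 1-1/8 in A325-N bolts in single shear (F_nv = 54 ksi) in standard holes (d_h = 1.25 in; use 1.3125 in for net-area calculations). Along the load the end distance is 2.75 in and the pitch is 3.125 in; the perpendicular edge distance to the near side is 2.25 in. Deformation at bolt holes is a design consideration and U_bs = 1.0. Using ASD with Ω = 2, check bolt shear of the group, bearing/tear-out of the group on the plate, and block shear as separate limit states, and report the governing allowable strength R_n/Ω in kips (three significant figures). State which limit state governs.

Bolt shear: A_b = π·1.125²/4 = 0.994 in²; R_n = 54 × 0.994 × 4 × 1 = 214.7 kips → 214.7 / 2 = 107 kips.
Bearing: edge l_c = 2.125, r_n = 51.8 kips; interior l_c = 1.875, r_n = 45.7 kips; R_n = 51.8 + 3·45.7 = 188.9 kips → 94.5 kips.
Block shear: A_gv = 3.789, A_nv = 2.354, A_nt = 0.498 in²; R_n = min(0.6F_uA_nv, 0.6F_yA_gv) + U_bs·F_u·A_nt = 124.2 kips → 62.1 kips.
Block shear governs: 62.1 kips.

62.1 kips (block shear governs)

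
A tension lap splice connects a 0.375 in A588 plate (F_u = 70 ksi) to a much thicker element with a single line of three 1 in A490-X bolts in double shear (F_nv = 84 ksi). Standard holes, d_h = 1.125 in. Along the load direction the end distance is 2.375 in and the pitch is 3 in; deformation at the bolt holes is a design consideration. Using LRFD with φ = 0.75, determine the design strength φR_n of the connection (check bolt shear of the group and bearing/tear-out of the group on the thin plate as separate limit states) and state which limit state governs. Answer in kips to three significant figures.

131 kips (bearing governs)

Bolt shear: A_b = π·1²/4 = 0.7854 in²; R_n = 84 × 0.7854 × 3 × 2 = 395.8 kips → 0.75 × 395.8 = 297 kips.
Bearing (1.2 l_c t F_u ≤ 2.4 d t F_u): upper limit = 2.4·1·0.375·70 = 63 kips.
  Edge l_c = 2.375 − 1.125/2 = 1.812 → r_n = 57.09 kips; interior l_c = 3 − 1.125 = 1.875 → r_n = 59.06 kips.
  R_n,bearing = 1·57.09 + 2·59.06 = 175.2 kips → 0.75 × 175.2 = 131 kips.
Bearing governs: 131 kips.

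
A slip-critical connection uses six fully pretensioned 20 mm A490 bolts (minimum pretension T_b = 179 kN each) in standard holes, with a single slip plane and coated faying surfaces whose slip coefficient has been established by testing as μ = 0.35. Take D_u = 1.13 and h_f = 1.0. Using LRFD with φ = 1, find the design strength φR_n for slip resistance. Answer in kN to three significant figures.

R_n = μ · D_u · h_f · T_b · n_s · n_b = 0.35 × 1.13 × 1.0 × 179 × 1 × 6 = 424.8 kN.
Design strength φR_n = 1 × 424.8 = 425 kN.

425 kN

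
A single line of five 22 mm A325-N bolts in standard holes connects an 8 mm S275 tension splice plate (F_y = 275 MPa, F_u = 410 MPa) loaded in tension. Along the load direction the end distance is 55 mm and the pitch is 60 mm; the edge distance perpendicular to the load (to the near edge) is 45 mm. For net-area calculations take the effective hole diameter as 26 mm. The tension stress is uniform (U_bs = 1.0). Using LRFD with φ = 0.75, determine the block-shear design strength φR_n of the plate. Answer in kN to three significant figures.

341 kN

Shear plane L_v = 55 + 4·60 = 295 mm; A_gv = 295 × 8 = 2360 mm².
A_nv = (295 − 4.5·26) × 8 = 1424 mm².
A_nt = (45 − 0.5·26) × 8 = 256 mm².
0.6 F_u A_nv = 350.3 kN; 0.6 F_y A_gv = 389.4 kN → shear rupture governs the shear term.
R_n = 350.3 + 1.0 × 410 × 256 / 1000 = 455.3 kN.
Design strength φR_n = 0.75 × 455.3 = 341 kN.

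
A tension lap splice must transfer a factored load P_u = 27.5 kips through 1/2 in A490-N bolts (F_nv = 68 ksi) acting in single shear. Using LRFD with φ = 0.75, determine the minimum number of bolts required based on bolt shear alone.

A_b = π·0.5²/4 = 0.1963 in².
Per-bolt design strength φR_n = 0.75 × 68 × 0.1963 × 1 = 10.01 kips.
n ≥ 27.5 / 10.01 = 2.746 → use 3 bolts.

3 bolts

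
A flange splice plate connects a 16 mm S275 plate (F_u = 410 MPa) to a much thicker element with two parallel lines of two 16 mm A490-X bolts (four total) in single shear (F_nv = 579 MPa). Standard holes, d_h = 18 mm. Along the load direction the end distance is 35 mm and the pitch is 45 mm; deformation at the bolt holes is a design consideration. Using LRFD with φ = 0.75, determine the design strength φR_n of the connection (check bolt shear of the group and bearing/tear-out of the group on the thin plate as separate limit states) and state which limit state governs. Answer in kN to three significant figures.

Bolt shear: A_b = π·16²/4 = 201.1 mm²; R_n = 579 × 201.1 × 4 × 1 / 1000 = 465.7 kN → 0.75 × 465.7 = 349 kN.
Bearing (1.2 l_c t F_u ≤ 2.4 d t F_u): upper limit = 2.4·16·16·410 / 1000 = 251.9 kN.
  Edge l_c = 35 − 18/2 = 26 → r_n = 204.7 kN; interior l_c = 45 − 18 = 27 → r_n = 212.5 kN.
  R_n,bearing = 2·204.7 + 2·212.5 = 834.4 kN → 0.75 × 834.4 = 626 kN.
Bolt shear governs: 349 kN.

349 kN (bolt shear governs)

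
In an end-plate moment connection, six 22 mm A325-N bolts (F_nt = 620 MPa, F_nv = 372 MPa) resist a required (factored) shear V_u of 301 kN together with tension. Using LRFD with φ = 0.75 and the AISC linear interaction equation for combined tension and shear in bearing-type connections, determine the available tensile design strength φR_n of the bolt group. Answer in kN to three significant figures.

877 kN

A_b = π·22²/4 = 380.1 mm²; f_rv = 301 × 1000 / (6 × 380.1) = 132 MPa.
F'_nt = 1.3 F_nt − (F_nt / φF_nv) f_rv = 1.3·620 − (620/(0.75·372))·132 = 512.7 MPa, capped at F_nt → F'_nt = 512.7 MPa.
R_n = F'_nt · A_b · n = 512.7 × 380.1 × 6 / 1000 = 1169 kN.
Design strength φR_n = 0.75 × 1169 = 877 kN.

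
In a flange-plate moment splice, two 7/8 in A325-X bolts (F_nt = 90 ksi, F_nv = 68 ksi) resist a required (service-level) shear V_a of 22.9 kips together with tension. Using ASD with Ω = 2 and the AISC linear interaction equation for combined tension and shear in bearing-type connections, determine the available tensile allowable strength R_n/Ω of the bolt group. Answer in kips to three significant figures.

40 kips

A_b = π·0.875²/4 = 0.6013 in²; f_rv = 22.9 / (2 × 0.6013) = 19.04 ksi.
F'_nt = 1.3 F_nt − (Ω F_nt / F_nv) f_rv = 1.3·90 − (2·90/68)·19.04 = 66.6 ksi, capped at F_nt → F'_nt = 66.6 ksi.
R_n = F'_nt · A_b · n = 66.6 × 0.6013 × 2 = 80.09 kips.
Allowable strength R_n/Ω = 80.09 / 2 = 40 kips.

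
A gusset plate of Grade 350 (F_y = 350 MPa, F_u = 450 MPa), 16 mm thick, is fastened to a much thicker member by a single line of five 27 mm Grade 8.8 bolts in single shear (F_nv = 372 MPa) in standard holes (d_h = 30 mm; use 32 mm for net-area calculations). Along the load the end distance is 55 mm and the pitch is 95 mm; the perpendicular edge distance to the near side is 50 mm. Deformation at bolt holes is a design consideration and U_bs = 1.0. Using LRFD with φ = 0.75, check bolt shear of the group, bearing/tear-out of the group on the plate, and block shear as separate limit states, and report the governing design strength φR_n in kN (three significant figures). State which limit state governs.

Bolt shear: A_b = π·27²/4 = 572.6 mm²; R_n = 372 × 572.6 × 5 × 1 / 1000 = 1065 kN → 0.75 × 1065 = 799 kN.
Bearing: edge l_c = 40, r_n = 345.6 kN; interior l_c = 65, r_n = 466.6 kN; R_n = 345.6 + 4·466.6 = 2212 kN → 1660 kN.
Block shear: A_gv = 6960, A_nv = 4656, A_nt = 544 mm²; R_n = min(0.6F_uA_nv, 0.6F_yA_gv) + U_bs·F_u·A_nt = 1502 kN → 1130 kN.
Bolt shear governs: 799 kN.

799 kN (bolt shear governs)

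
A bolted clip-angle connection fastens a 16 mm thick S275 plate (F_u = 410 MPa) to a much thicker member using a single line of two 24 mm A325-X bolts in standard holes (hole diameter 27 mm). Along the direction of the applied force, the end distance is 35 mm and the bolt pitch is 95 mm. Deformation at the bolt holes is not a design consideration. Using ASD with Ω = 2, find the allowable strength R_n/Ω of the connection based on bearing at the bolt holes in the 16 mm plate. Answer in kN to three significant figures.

Per bolt r_n = 1.5 l_c t F_u ≤ 3.0 d t F_u; upper limit = 3.0 × 24 × 16 × 410 / 1000 = 472.3 kN.
Edge bolt: l_c = 35 − 27/2 = 21.5 mm → 1.5 × 21.5 × 16 × 410 / 1000 = 211.6 → r_n = 211.6 kN.
Interior bolts: l_c = 95 − 27 = 68 mm → 1.5 × 68 × 16 × 410 / 1000 = 669.1 → r_n = 472.3 kN.
R_n = 1 × 211.6 + 1 × 472.3 = 683.9 kN.
Allowable strength R_n/Ω = 683.9 / 2 = 342 kN.

342 kN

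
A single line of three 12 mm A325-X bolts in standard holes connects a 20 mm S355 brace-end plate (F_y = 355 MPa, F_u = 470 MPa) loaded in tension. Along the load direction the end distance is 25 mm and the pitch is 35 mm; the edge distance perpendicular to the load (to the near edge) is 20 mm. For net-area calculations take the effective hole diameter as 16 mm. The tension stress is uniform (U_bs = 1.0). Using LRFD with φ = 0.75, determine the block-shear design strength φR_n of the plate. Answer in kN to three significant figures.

317 kN

Shear plane L_v = 25 + 2·35 = 95 mm; A_gv = 95 × 20 = 1900 mm².
A_nv = (95 − 2.5·16) × 20 = 1100 mm².
A_nt = (20 − 0.5·16) × 20 = 240 mm².
0.6 F_u A_nv = 310.2 kN; 0.6 F_y A_gv = 404.7 kN → shear rupture governs the shear term.
R_n = 310.2 + 1.0 × 470 × 240 / 1000 = 423 kN.
Design strength φR_n = 0.75 × 423 = 317 kN.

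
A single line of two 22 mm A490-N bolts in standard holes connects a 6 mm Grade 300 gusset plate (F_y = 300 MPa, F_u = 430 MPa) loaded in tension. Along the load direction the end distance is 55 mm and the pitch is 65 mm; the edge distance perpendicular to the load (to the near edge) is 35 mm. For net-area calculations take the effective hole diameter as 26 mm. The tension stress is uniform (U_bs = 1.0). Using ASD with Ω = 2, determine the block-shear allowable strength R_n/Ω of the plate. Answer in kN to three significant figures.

Shear plane L_v = 55 + 1·65 = 120 mm; A_gv = 120 × 6 = 720 mm².
A_nv = (120 − 1.5·26) × 6 = 486 mm².
A_nt = (35 − 0.5·26) × 6 = 132 mm².
0.6 F_u A_nv = 125.4 kN; 0.6 F_y A_gv = 129.6 kN → shear rupture governs the shear term.
R_n = 125.4 + 1.0 × 430 × 132 / 1000 = 182.1 kN.
Allowable strength R_n/Ω = 182.1 / 2 = 91.1 kN.

91.1 kN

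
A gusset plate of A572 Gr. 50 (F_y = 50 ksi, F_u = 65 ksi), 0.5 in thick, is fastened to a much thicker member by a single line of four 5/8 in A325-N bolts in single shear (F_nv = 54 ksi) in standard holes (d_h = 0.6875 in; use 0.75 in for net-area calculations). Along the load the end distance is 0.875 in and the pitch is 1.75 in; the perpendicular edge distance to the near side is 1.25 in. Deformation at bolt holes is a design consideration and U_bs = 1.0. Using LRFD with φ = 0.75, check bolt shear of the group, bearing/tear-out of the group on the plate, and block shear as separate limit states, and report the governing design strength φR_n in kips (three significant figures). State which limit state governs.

49.7 kips (bolt shear governs)

Bolt shear: A_b = π·0.625²/4 = 0.3068 in²; R_n = 54 × 0.3068 × 4 × 1 = 66.27 kips → 0.75 × 66.27 = 49.7 kips.
Bearing: edge l_c = 0.5312, r_n = 20.72 kips; interior l_c = 1.062, r_n = 41.44 kips; R_n = 20.72 + 3·41.44 = 145 kips → 109 kips.
Block shear: A_gv = 3.062, A_nv = 1.75, A_nt = 0.4375 in²; R_n = min(0.6F_uA_nv, 0.6F_yA_gv) + U_bs·F_u·A_nt = 96.69 kips → 72.5 kips.
Bolt shear governs: 49.7 kips.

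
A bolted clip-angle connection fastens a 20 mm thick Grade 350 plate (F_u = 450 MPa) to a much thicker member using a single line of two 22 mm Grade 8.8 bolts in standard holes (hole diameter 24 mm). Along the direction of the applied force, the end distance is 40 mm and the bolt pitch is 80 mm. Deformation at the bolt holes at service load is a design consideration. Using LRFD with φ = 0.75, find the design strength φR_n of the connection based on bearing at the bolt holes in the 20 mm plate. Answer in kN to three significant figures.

Per bolt r_n = 1.2 l_c t F_u ≤ 2.4 d t F_u; upper limit = 2.4 × 22 × 20 × 450 / 1000 = 475.2 kN.
Edge bolt: l_c = 40 − 24/2 = 28 mm → 1.2 × 28 × 20 × 450 / 1000 = 302.4 → r_n = 302.4 kN.
Interior bolts: l_c = 80 − 24 = 56 mm → 1.2 × 56 × 20 × 450 / 1000 = 604.8 → r_n = 475.2 kN.
R_n = 1 × 302.4 + 1 × 475.2 = 777.6 kN.
Design strength φR_n = 0.75 × 777.6 = 583 kN.

583 kN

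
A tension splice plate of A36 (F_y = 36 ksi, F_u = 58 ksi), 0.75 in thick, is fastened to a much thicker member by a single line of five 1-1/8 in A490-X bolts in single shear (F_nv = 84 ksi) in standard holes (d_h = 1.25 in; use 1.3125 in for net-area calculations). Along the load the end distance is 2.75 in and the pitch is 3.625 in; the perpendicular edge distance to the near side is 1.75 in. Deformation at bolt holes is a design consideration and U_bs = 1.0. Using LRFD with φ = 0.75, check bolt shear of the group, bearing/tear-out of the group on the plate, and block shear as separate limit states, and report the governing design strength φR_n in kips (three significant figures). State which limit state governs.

245 kips (block shear governs)

Bolt shear: A_b = π·1.125²/4 = 0.994 in²; R_n = 84 × 0.994 × 5 × 1 = 417.5 kips → 0.75 × 417.5 = 313 kips.
Bearing: edge l_c = 2.125, r_n = 110.9 kips; interior l_c = 2.375, r_n = 117.4 kips; R_n = 110.9 + 4·117.4 = 580.7 kips → 436 kips.
Block shear: A_gv = 12.94, A_nv = 8.508, A_nt = 0.8203 in²; R_n = min(0.6F_uA_nv, 0.6F_yA_gv) + U_bs·F_u·A_nt = 327 kips → 245 kips.
Block shear governs: 245 kips.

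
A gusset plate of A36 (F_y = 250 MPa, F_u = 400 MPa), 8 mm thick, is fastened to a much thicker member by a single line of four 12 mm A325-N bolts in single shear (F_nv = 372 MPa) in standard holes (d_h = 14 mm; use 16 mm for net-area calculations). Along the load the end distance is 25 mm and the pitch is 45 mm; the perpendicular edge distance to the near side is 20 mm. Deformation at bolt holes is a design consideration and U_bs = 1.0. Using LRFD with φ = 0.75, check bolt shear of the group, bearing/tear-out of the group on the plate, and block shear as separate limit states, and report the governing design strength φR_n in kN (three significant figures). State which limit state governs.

Bolt shear: A_b = π·12²/4 = 113.1 mm²; R_n = 372 × 113.1 × 4 × 1 / 1000 = 168.3 kN → 0.75 × 168.3 = 126 kN.
Bearing: edge l_c = 18, r_n = 69.12 kN; interior l_c = 31, r_n = 92.16 kN; R_n = 69.12 + 3·92.16 = 345.6 kN → 259 kN.
Block shear: A_gv = 1280, A_nv = 832, A_nt = 96 mm²; R_n = min(0.6F_uA_nv, 0.6F_yA_gv) + U_bs·F_u·A_nt = 230.4 kN → 173 kN.
Bolt shear governs: 126 kN.

126 kN (bolt shear governs)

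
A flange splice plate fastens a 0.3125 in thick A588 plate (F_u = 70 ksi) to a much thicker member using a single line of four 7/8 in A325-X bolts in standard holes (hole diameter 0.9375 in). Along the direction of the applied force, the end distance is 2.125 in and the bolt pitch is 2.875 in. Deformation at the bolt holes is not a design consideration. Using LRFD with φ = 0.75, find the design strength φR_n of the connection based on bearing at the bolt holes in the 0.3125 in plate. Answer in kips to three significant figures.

Per bolt r_n = 1.5 l_c t F_u ≤ 3.0 d t F_u; upper limit = 3.0 × 0.875 × 0.3125 × 70 = 57.42 kips.
Edge bolt: l_c = 2.125 − 0.9375/2 = 1.656 in → 1.5 × 1.656 × 0.3125 × 70 = 54.35 → r_n = 54.35 kips.
Interior bolts: l_c = 2.875 − 0.9375 = 1.938 in → 1.5 × 1.938 × 0.3125 × 70 = 63.57 → r_n = 57.42 kips.
R_n = 1 × 54.35 + 3 × 57.42 = 226.6 kips.
Design strength φR_n = 0.75 × 226.6 = 170 kips.

170 kips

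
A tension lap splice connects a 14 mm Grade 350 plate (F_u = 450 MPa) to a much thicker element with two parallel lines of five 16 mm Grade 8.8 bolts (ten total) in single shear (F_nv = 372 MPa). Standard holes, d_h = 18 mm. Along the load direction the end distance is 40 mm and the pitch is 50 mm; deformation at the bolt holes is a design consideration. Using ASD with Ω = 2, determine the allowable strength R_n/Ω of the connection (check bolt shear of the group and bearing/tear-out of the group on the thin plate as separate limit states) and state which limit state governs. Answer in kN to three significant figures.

374 kN (bolt shear governs)

Bolt shear: A_b = π·16²/4 = 201.1 mm²; R_n = 372 × 201.1 × 10 × 1 / 1000 = 748 kN → 748 / 2 = 374 kN.
Bearing (1.2 l_c t F_u ≤ 2.4 d t F_u): upper limit = 2.4·16·14·450 / 1000 = 241.9 kN.
  Edge l_c = 40 − 18/2 = 31 → r_n = 234.4 kN; interior l_c = 50 − 18 = 32 → r_n = 241.9 kN.
  R_n,bearing = 2·234.4 + 8·241.9 = 2404 kN → 2404 / 2 = 1200 kN.
Bolt shear governs: 374 kN.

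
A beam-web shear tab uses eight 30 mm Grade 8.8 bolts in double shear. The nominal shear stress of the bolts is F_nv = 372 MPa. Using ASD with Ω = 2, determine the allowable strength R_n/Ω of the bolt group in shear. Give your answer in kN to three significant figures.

A_b = π × 30² / 4 = 706.9 mm².
R_n = F_nv · A_b · n · n_s = 372 × 706.9 × 8 × 2 / 1000 = 4207 kN.
Allowable strength R_n/Ω = 4207 / 2 = 2100 kN.

2100 kN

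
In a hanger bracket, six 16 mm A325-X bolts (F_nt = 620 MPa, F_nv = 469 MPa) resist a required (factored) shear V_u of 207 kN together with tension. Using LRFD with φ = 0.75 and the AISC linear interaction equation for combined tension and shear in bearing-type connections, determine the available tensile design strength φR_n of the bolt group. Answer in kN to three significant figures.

A_b = π·16²/4 = 201.1 mm²; f_rv = 207 × 1000 / (6 × 201.1) = 171.6 MPa.
F'_nt = 1.3 F_nt − (F_nt / φF_nv) f_rv = 1.3·620 − (620/(0.75·469))·171.6 = 503.6 MPa, capped at F_nt → F'_nt = 503.6 MPa.
R_n = F'_nt · A_b · n = 503.6 × 201.1 × 6 / 1000 = 607.5 kN.
Design strength φR_n = 0.75 × 607.5 = 456 kN.

456 kN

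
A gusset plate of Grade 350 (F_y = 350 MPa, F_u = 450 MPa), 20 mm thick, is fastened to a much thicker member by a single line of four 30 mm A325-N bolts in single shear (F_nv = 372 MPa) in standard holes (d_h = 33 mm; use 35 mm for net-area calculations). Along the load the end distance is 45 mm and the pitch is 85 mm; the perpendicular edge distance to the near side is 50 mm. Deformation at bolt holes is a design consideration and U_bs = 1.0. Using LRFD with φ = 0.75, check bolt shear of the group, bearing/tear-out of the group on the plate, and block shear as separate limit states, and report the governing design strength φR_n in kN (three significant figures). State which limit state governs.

Bolt shear: A_b = π·30²/4 = 706.9 mm²; R_n = 372 × 706.9 × 4 × 1 / 1000 = 1052 kN → 0.75 × 1052 = 789 kN.
Bearing: edge l_c = 28.5, r_n = 307.8 kN; interior l_c = 52, r_n = 561.6 kN; R_n = 307.8 + 3·561.6 = 1993 kN → 1490 kN.
Block shear: A_gv = 6000, A_nv = 3550, A_nt = 650 mm²; R_n = min(0.6F_uA_nv, 0.6F_yA_gv) + U_bs·F_u·A_nt = 1251 kN → 938 kN.
Bolt shear governs: 789 kN.

789 kN (bolt shear governs)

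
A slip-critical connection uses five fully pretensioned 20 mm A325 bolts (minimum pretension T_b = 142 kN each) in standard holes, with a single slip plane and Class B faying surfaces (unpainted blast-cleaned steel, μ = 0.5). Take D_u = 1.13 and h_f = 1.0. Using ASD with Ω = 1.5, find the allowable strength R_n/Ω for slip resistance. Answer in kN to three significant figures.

R_n = μ · D_u · h_f · T_b · n_s · n_b = 0.5 × 1.13 × 1.0 × 142 × 1 × 5 = 401.1 kN.
Allowable strength R_n/Ω = 401.1 / 1.5 = 267 kN.

267 kN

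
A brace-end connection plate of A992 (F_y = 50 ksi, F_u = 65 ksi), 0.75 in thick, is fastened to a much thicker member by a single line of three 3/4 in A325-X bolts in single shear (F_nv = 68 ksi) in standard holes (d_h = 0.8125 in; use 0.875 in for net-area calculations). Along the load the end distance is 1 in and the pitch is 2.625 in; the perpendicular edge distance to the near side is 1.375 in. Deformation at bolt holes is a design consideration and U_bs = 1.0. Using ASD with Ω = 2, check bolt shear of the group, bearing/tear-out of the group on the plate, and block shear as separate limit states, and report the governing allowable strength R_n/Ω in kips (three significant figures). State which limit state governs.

Bolt shear: A_b = π·0.75²/4 = 0.4418 in²; R_n = 68 × 0.4418 × 3 × 1 = 90.12 kips → 90.12 / 2 = 45.1 kips.
Bearing: edge l_c = 0.5938, r_n = 34.73 kips; interior l_c = 1.812, r_n = 87.75 kips; R_n = 34.73 + 2·87.75 = 210.2 kips → 105 kips.
Block shear: A_gv = 4.688, A_nv = 3.047, A_nt = 0.7031 in²; R_n = min(0.6F_uA_nv, 0.6F_yA_gv) + U_bs·F_u·A_nt = 164.5 kips → 82.3 kips.
Bolt shear governs: 45.1 kips.

45.1 kips (bolt shear governs)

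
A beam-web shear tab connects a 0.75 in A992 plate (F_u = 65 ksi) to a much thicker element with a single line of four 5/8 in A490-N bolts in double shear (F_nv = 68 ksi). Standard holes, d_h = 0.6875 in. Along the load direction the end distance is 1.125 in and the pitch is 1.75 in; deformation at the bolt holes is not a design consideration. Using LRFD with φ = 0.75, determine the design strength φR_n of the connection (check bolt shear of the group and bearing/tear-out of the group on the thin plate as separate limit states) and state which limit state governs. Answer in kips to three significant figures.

125 kips (bolt shear governs)

Bolt shear: A_b = π·0.625²/4 = 0.3068 in²; R_n = 68 × 0.3068 × 4 × 2 = 166.9 kips → 0.75 × 166.9 = 125 kips.
Bearing (1.5 l_c t F_u ≤ 3.0 d t F_u): upper limit = 3.0·0.625·0.75·65 = 91.41 kips.
  Edge l_c = 1.125 − 0.6875/2 = 0.7812 → r_n = 57.13 kips; interior l_c = 1.75 − 0.6875 = 1.062 → r_n = 77.7 kips.
  R_n,bearing = 1·57.13 + 3·77.7 = 290.2 kips → 0.75 × 290.2 = 218 kips.
Bolt shear governs: 125 kips.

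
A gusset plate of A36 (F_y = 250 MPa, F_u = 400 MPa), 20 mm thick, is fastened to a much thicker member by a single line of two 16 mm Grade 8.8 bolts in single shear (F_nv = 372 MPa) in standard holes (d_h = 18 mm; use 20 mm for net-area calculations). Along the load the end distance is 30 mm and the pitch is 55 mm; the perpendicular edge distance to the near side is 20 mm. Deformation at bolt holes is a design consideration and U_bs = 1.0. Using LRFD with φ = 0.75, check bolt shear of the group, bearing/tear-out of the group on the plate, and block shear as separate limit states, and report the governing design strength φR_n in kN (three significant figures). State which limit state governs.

112 kN (bolt shear governs)

Bolt shear: A_b = π·16²/4 = 201.1 mm²; R_n = 372 × 201.1 × 2 × 1 / 1000 = 149.6 kN → 0.75 × 149.6 = 112 kN.
Bearing: edge l_c = 21, r_n = 201.6 kN; interior l_c = 37, r_n = 307.2 kN; R_n = 201.6 + 1·307.2 = 508.8 kN → 382 kN.
Block shear: A_gv = 1700, A_nv = 1100, A_nt = 200 mm²; R_n = min(0.6F_uA_nv, 0.6F_yA_gv) + U_bs·F_u·A_nt = 335 kN → 251 kN.
Bolt shear governs: 112 kN.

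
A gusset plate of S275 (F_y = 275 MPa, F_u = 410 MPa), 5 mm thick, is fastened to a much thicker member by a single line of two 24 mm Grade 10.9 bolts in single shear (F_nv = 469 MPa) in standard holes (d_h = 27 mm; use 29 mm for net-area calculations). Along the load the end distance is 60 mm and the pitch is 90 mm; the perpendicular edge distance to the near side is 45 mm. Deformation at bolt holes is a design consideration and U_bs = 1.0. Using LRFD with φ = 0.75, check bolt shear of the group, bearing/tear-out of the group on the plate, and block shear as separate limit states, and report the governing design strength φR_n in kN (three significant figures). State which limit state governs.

140 kN (block shear governs)

Bolt shear: A_b = π·24²/4 = 452.4 mm²; R_n = 469 × 452.4 × 2 × 1 / 1000 = 424.3 kN → 0.75 × 424.3 = 318 kN.
Bearing: edge l_c = 46.5, r_n = 114.4 kN; interior l_c = 63, r_n = 118.1 kN; R_n = 114.4 + 1·118.1 = 232.5 kN → 174 kN.
Block shear: A_gv = 750, A_nv = 532.5, A_nt = 152.5 mm²; R_n = min(0.6F_uA_nv, 0.6F_yA_gv) + U_bs·F_u·A_nt = 186.3 kN → 140 kN.
Block shear governs: 140 kN.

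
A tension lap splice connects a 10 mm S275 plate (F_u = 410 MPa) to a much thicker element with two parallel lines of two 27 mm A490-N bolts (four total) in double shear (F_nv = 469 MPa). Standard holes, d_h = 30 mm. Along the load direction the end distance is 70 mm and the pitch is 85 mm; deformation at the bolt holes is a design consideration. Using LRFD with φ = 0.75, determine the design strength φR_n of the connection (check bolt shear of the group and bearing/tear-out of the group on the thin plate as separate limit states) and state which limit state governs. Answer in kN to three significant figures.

797 kN (bearing governs)

Bolt shear: A_b = π·27²/4 = 572.6 mm²; R_n = 469 × 572.6 × 4 × 2 / 1000 = 2148 kN → 0.75 × 2148 = 1610 kN.
Bearing (1.2 l_c t F_u ≤ 2.4 d t F_u): upper limit = 2.4·27·10·410 / 1000 = 265.7 kN.
  Edge l_c = 70 − 30/2 = 55 → r_n = 265.7 kN; interior l_c = 85 − 30 = 55 → r_n = 265.7 kN.
  R_n,bearing = 2·265.7 + 2·265.7 = 1063 kN → 0.75 × 1063 = 797 kN.
Bearing governs: 797 kN.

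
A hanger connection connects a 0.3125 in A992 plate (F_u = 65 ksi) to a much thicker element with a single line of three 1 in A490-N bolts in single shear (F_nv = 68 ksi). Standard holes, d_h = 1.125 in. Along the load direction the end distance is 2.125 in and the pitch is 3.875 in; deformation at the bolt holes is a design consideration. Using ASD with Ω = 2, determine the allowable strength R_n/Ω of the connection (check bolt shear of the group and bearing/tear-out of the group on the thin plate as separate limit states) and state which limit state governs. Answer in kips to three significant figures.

Bolt shear: A_b = π·1²/4 = 0.7854 in²; R_n = 68 × 0.7854 × 3 × 1 = 160.2 kips → 160.2 / 2 = 80.1 kips.
Bearing (1.2 l_c t F_u ≤ 2.4 d t F_u): upper limit = 2.4·1·0.3125·65 = 48.75 kips.
  Edge l_c = 2.125 − 1.125/2 = 1.562 → r_n = 38.09 kips; interior l_c = 3.875 − 1.125 = 2.75 → r_n = 48.75 kips.
  R_n,bearing = 1·38.09 + 2·48.75 = 135.6 kips → 135.6 / 2 = 67.8 kips.
Bearing governs: 67.8 kips.

67.8 kips (bearing governs)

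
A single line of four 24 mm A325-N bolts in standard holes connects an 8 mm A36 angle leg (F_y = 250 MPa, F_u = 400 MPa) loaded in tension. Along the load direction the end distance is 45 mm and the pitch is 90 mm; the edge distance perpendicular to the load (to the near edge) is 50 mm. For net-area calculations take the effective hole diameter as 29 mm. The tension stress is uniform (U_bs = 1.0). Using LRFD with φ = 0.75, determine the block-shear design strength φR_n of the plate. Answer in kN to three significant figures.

Shear plane L_v = 45 + 3·90 = 315 mm; A_gv = 315 × 8 = 2520 mm².
A_nv = (315 − 3.5·29) × 8 = 1708 mm².
A_nt = (50 − 0.5·29) × 8 = 284 mm².
0.6 F_u A_nv = 409.9 kN; 0.6 F_y A_gv = 378 kN → shear yielding governs the shear term.
R_n = 378 + 1.0 × 400 × 284 / 1000 = 491.6 kN.
Design strength φR_n = 0.75 × 491.6 = 369 kN.

369 kN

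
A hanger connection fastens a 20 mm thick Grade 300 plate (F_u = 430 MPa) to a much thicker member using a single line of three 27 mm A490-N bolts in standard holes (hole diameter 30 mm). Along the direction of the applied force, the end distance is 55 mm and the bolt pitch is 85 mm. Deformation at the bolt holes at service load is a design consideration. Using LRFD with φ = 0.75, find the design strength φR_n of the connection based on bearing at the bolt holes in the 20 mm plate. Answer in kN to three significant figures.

Per bolt r_n = 1.2 l_c t F_u ≤ 2.4 d t F_u; upper limit = 2.4 × 27 × 20 × 430 / 1000 = 557.3 kN.
Edge bolt: l_c = 55 − 30/2 = 40 mm → 1.2 × 40 × 20 × 430 / 1000 = 412.8 → r_n = 412.8 kN.
Interior bolts: l_c = 85 − 30 = 55 mm → 1.2 × 55 × 20 × 430 / 1000 = 567.6 → r_n = 557.3 kN.
R_n = 1 × 412.8 + 2 × 557.3 = 1527 kN.
Design strength φR_n = 0.75 × 1527 = 1150 kN.

1150 kN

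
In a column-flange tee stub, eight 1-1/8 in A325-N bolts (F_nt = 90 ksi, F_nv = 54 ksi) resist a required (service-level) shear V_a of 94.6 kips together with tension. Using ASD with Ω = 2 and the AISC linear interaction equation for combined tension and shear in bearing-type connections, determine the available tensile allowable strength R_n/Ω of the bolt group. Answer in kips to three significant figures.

A_b = π·1.125²/4 = 0.994 in²; f_rv = 94.6 / (8 × 0.994) = 11.9 ksi.
F'_nt = 1.3 F_nt − (Ω F_nt / F_nv) f_rv = 1.3·90 − (2·90/54)·11.9 = 77.35 ksi, capped at F_nt → F'_nt = 77.35 ksi.
R_n = F'_nt · A_b · n = 77.35 × 0.994 × 8 = 615.1 kips.
Allowable strength R_n/Ω = 615.1 / 2 = 308 kips.

308 kips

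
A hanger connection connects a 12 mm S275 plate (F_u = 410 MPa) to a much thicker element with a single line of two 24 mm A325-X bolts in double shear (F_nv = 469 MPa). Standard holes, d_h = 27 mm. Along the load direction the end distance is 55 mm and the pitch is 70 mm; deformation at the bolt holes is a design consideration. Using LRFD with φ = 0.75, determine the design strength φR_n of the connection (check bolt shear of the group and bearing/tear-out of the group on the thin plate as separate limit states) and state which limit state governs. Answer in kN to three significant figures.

Bolt shear: A_b = π·24²/4 = 452.4 mm²; R_n = 469 × 452.4 × 2 × 2 / 1000 = 848.7 kN → 0.75 × 848.7 = 637 kN.
Bearing (1.2 l_c t F_u ≤ 2.4 d t F_u): upper limit = 2.4·24·12·410 / 1000 = 283.4 kN.
  Edge l_c = 55 − 27/2 = 41.5 → r_n = 245 kN; interior l_c = 70 − 27 = 43 → r_n = 253.9 kN.
  R_n,bearing = 1·245 + 1·253.9 = 498.9 kN → 0.75 × 498.9 = 374 kN.
Bearing governs: 374 kN.

374 kN (bearing governs)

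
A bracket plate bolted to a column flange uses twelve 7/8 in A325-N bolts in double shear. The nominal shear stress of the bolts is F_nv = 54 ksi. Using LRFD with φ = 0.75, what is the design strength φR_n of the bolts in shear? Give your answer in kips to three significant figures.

A_b = π × 0.875² / 4 = 0.6013 in².
R_n = F_nv · A_b · n · n_s = 54 × 0.6013 × 12 × 2 = 779.3 kips.
Design strength φR_n = 0.75 × 779.3 = 584 kips.

584 kips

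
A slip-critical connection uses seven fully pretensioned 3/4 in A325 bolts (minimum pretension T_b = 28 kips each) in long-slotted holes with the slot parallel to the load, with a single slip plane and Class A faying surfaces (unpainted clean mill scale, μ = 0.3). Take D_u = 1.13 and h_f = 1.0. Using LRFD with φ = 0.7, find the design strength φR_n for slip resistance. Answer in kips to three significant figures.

46.5 kips

R_n = μ · D_u · h_f · T_b · n_s · n_b = 0.3 × 1.13 × 1.0 × 28 × 1 × 7 = 66.44 kips.
Design strength φR_n = 0.7 × 66.44 = 46.5 kips.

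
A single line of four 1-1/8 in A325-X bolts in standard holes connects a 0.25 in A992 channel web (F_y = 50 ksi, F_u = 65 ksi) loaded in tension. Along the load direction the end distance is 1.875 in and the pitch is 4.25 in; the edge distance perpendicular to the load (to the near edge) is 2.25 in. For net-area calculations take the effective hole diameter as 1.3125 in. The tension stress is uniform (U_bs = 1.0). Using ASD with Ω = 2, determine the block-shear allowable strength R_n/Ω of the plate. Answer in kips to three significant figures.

Shear plane L_v = 1.875 + 3·4.25 = 14.62 in; A_gv = 14.62 × 0.25 = 3.656 in².
A_nv = (14.62 − 3.5·1.3125) × 0.25 = 2.508 in².
A_nt = (2.25 − 0.5·1.3125) × 0.25 = 0.3984 in².
0.6 F_u A_nv = 97.8 kips; 0.6 F_y A_gv = 109.7 kips → shear rupture governs the shear term.
R_n = 97.8 + 1.0 × 65 × 0.3984 = 123.7 kips.
Allowable strength R_n/Ω = 123.7 / 2 = 61.9 kips.

61.9 kips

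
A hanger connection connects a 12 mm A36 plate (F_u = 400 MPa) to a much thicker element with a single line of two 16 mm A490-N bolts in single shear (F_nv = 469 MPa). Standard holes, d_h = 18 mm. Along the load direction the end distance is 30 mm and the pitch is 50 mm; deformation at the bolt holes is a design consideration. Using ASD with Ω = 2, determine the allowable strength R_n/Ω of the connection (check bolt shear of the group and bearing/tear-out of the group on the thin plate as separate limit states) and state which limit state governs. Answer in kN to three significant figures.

Bolt shear: A_b = π·16²/4 = 201.1 mm²; R_n = 469 × 201.1 × 2 × 1 / 1000 = 188.6 kN → 188.6 / 2 = 94.3 kN.
Bearing (1.2 l_c t F_u ≤ 2.4 d t F_u): upper limit = 2.4·16·12·400 / 1000 = 184.3 kN.
  Edge l_c = 30 − 18/2 = 21 → r_n = 121 kN; interior l_c = 50 − 18 = 32 → r_n = 184.3 kN.
  R_n,bearing = 1·121 + 1·184.3 = 305.3 kN → 305.3 / 2 = 153 kN.
Bolt shear governs: 94.3 kN.

94.3 kN (bolt shear governs)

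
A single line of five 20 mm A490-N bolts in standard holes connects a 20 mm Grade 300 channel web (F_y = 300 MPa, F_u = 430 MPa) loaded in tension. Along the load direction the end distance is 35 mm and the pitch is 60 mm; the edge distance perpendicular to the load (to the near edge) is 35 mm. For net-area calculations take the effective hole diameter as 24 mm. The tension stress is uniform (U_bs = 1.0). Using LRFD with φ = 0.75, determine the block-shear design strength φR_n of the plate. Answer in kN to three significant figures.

Shear plane L_v = 35 + 4·60 = 275 mm; A_gv = 275 × 20 = 5500 mm².
A_nv = (275 − 4.5·24) × 20 = 3340 mm².
A_nt = (35 − 0.5·24) × 20 = 460 mm².
0.6 F_u A_nv = 861.7 kN; 0.6 F_y A_gv = 990 kN → shear rupture governs the shear term.
R_n = 861.7 + 1.0 × 430 × 460 / 1000 = 1060 kN.
Design strength φR_n = 0.75 × 1060 = 795 kN.

795 kN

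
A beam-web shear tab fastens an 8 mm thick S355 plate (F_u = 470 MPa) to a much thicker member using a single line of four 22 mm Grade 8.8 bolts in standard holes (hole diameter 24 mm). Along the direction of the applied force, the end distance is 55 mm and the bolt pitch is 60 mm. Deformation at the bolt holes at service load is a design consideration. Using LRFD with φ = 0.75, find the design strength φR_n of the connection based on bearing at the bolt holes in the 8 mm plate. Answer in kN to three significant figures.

Per bolt r_n = 1.2 l_c t F_u ≤ 2.4 d t F_u; upper limit = 2.4 × 22 × 8 × 470 / 1000 = 198.5 kN.
Edge bolt: l_c = 55 − 24/2 = 43 mm → 1.2 × 43 × 8 × 470 / 1000 = 194 → r_n = 194 kN.
Interior bolts: l_c = 60 − 24 = 36 mm → 1.2 × 36 × 8 × 470 / 1000 = 162.4 → r_n = 162.4 kN.
R_n = 1 × 194 + 3 × 162.4 = 681.3 kN.
Design strength φR_n = 0.75 × 681.3 = 511 kN.

511 kN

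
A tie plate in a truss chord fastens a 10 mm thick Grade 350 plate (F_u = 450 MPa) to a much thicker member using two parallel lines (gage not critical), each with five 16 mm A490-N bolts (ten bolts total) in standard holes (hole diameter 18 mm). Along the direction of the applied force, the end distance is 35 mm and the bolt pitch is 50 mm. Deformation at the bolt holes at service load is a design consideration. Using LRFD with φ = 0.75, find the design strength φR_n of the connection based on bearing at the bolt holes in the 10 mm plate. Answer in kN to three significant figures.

1250 kN

Per bolt r_n = 1.2 l_c t F_u ≤ 2.4 d t F_u; upper limit = 2.4 × 16 × 10 × 450 / 1000 = 172.8 kN.
Edge bolt: l_c = 35 − 18/2 = 26 mm → 1.2 × 26 × 10 × 450 / 1000 = 140.4 → r_n = 140.4 kN.
Interior bolts: l_c = 50 − 18 = 32 mm → 1.2 × 32 × 10 × 450 / 1000 = 172.8 → r_n = 172.8 kN.
R_n = 2 × 140.4 + 8 × 172.8 = 1663 kN.
Design strength φR_n = 0.75 × 1663 = 1250 kN.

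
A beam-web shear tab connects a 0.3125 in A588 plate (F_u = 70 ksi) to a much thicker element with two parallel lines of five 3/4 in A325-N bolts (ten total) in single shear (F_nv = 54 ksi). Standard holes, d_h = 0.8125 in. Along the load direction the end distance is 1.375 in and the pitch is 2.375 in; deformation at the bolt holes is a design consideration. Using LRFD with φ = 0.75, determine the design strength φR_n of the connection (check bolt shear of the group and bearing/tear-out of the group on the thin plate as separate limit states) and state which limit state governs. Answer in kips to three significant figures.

Bolt shear: A_b = π·0.75²/4 = 0.4418 in²; R_n = 54 × 0.4418 × 10 × 1 = 238.6 kips → 0.75 × 238.6 = 179 kips.
Bearing (1.2 l_c t F_u ≤ 2.4 d t F_u): upper limit = 2.4·0.75·0.3125·70 = 39.38 kips.
  Edge l_c = 1.375 − 0.8125/2 = 0.9688 → r_n = 25.43 kips; interior l_c = 2.375 − 0.8125 = 1.562 → r_n = 39.38 kips.
  R_n,bearing = 2·25.43 + 8·39.38 = 365.9 kips → 0.75 × 365.9 = 274 kips.
Bolt shear governs: 179 kips.

179 kips (bolt shear governs)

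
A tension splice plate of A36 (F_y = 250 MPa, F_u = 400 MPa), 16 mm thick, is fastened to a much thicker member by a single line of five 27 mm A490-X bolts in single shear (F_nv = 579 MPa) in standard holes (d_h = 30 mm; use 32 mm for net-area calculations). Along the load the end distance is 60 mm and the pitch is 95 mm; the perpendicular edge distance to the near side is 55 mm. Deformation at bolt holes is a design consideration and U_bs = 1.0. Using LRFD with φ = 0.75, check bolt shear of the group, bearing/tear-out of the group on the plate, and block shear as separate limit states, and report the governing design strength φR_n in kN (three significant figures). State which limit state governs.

Bolt shear: A_b = π·27²/4 = 572.6 mm²; R_n = 579 × 572.6 × 5 × 1 / 1000 = 1658 kN → 0.75 × 1658 = 1240 kN.
Bearing: edge l_c = 45, r_n = 345.6 kN; interior l_c = 65, r_n = 414.7 kN; R_n = 345.6 + 4·414.7 = 2004 kN → 1500 kN.
Block shear: A_gv = 7040, A_nv = 4736, A_nt = 624 mm²; R_n = min(0.6F_uA_nv, 0.6F_yA_gv) + U_bs·F_u·A_nt = 1306 kN → 979 kN.
Block shear governs: 979 kN.

979 kN (block shear governs)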